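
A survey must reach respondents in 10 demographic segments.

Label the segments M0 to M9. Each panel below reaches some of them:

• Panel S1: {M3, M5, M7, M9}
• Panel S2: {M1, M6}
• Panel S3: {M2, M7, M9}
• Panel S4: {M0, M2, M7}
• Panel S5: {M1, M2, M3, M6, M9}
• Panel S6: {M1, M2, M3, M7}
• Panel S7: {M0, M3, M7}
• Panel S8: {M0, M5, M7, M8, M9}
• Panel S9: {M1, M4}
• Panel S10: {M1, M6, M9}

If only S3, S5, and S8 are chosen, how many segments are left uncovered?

Union of S3, S5, S8 = {M0, M1, M2, M3, M5, M6, M7, M8, M9}.
Not covered: M4 — 1 segment.

1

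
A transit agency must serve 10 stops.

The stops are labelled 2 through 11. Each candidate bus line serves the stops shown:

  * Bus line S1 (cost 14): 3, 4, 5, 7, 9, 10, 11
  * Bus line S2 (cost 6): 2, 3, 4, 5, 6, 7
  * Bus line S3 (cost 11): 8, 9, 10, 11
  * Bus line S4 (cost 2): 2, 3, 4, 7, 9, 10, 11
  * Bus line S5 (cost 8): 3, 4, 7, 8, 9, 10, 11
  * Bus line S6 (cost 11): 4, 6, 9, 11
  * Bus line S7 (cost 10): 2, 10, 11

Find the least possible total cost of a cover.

S2, S5 together cover every stop (S2 ∪ S5 = {2, 3, 4, 5, 6, 7, 8, 9, 10, 11}); total cost 6 + 8 = 14.
The greedy pick S4, S2, S5 costs 16; no covering selection beats 14.

14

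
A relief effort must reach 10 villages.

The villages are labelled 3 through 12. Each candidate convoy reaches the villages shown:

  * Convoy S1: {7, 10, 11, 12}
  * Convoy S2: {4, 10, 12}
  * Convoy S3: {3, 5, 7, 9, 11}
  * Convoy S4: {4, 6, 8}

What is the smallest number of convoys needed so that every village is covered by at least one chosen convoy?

3

Take {S2, S3, S4}. Their union is {3, 4, 5, 6, 7, 8, 9, 10, 11, 12}, which is all 10 villages.
Only S3 contains 3, so S3 is forced; the remaining 5 villages need at least 2 more convoys (each remaining convoy adds at most 3) — so at least 3 convoys are needed, and 3 is optimal.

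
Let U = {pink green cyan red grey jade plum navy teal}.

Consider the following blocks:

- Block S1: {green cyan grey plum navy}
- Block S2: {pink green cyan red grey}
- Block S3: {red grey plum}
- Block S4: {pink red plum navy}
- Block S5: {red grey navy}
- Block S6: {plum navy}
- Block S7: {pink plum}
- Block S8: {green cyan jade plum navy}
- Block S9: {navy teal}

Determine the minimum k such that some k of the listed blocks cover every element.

Take {S2, S8, S9}. Their union is {pink, green, cyan, red, grey, jade, plum, navy, teal}, which is all 9 elements.
Only S8 contains jade, so S8 is forced; the remaining 4 elements need at least 2 more blocks (each remaining block adds at most 3) — so at least 3 blocks are needed, and 3 is optimal.

3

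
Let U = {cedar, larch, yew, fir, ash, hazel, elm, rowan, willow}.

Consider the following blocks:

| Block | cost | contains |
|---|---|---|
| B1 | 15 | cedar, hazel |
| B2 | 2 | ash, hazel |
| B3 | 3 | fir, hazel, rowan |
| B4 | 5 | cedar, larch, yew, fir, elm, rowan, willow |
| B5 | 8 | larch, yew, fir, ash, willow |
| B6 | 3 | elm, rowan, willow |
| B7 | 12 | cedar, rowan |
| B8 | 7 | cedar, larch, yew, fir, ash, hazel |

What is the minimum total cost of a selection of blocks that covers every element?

7

B2, B4 together cover every element (B2 ∪ B4 = {cedar, larch, yew, fir, ash, hazel, elm, rowan, willow}); total cost 2 + 5 = 7.
No covering selection has total cost below 7.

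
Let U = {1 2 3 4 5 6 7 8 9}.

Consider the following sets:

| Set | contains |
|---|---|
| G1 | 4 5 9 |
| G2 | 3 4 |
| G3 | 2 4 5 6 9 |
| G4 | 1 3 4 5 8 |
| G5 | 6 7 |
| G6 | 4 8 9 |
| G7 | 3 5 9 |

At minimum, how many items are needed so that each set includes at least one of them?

3

H = {3, 7, 9} meets every set (each contains at least one member of H), and |H| = 3.
No choice of 2 items meets every set, so 3 is the minimum.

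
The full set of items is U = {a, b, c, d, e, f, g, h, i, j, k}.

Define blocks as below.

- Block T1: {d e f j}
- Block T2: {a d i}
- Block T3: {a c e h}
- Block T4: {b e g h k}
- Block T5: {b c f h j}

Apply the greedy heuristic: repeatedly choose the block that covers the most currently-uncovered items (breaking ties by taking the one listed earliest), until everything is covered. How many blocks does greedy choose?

Greedy: pick T4 (covers 5 new) → pick T1 (covers 3 new) → pick T2 (covers 2 new) → pick T3 (covers 1 new). Total picks: 4.
(The true minimum cover uses only 3 blocks, so greedy is not optimal here.)

4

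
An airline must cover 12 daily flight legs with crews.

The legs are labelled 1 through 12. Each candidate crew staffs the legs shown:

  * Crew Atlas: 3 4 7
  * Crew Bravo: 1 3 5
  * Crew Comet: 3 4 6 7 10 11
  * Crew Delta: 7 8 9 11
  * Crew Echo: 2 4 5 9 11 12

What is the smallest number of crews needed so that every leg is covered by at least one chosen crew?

4

Take {Bravo, Comet, Delta, Echo}. Their union is {1, 2, 3, 4, 5, 6, 7, 8, 9, 10, 11, 12}, which is all 12 legs.
No 3 of the 5 crews cover everything (all 10 combinations miss at least one leg), so 4 is optimal.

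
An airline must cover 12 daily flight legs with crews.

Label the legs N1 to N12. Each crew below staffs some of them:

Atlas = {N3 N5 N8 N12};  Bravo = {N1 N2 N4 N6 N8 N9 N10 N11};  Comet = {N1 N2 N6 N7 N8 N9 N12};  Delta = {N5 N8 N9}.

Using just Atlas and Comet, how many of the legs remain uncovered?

Union of Atlas, Comet = {N1, N2, N3, N5, N6, N7, N8, N9, N12}.
Not covered: N4, N10, N11 — 3 legs.

3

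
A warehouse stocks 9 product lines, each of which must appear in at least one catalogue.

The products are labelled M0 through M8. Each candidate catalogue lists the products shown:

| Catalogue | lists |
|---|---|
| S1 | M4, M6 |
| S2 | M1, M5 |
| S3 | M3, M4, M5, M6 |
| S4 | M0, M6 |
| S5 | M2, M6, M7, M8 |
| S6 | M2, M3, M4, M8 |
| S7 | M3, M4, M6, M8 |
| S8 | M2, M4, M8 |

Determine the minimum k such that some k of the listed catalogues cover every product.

4

S2 and S3 and S4 and S5 together: S2 ∪ S3 ∪ S4 ∪ S5 = {M0, M1, M2, M3, M4, M5, M6, M7, M8} — every product is covered.
No 3 of the 8 catalogues cover everything (all 56 combinations miss at least one product), so 4 is optimal.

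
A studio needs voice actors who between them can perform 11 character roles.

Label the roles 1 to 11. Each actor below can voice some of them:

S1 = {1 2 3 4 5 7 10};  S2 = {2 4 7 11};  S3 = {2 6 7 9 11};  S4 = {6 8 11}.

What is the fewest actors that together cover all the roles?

3

Take {S1, S3, S4}. Their union is {1, 2, 3, 4, 5, 6, 7, 8, 9, 10, 11}, which is all 11 roles.
Only S1 contains 1, so S1 is forced; the remaining 4 roles need at least 2 more actors (each remaining actor adds at most 3) — so at least 3 actors are needed, and 3 is optimal.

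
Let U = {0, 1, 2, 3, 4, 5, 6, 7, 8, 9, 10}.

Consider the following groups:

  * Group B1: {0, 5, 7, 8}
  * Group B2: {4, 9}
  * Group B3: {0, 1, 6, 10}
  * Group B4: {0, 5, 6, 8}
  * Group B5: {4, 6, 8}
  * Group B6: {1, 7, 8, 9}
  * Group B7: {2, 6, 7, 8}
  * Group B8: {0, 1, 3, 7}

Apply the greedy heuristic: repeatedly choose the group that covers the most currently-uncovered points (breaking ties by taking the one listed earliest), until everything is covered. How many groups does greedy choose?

5

Greedy: pick B1 (covers 4 new) → pick B3 (covers 3 new) → pick B2 (covers 2 new) → pick B7 (covers 1 new) → pick B8 (covers 1 new). Total picks: 5.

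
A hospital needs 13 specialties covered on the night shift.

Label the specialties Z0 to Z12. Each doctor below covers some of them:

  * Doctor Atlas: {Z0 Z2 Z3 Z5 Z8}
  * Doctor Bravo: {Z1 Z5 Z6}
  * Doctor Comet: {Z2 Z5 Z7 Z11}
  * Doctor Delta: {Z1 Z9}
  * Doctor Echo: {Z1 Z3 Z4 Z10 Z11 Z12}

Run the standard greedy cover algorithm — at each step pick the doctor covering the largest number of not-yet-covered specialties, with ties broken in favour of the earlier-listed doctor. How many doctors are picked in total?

5

Greedy: pick Echo (covers 6 new) → pick Atlas (covers 4 new) → pick Bravo (covers 1 new) → pick Comet (covers 1 new) → pick Delta (covers 1 new). Total picks: 5.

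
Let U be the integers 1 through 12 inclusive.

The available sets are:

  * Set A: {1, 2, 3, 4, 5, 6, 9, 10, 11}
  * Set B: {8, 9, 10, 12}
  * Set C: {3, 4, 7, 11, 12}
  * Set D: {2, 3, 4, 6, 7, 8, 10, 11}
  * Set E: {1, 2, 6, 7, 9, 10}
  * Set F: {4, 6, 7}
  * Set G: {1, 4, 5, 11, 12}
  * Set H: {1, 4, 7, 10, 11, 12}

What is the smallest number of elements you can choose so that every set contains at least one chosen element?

2

Take T = {4, 10}. Each listed set contains at least one of these, so T is a hitting set of size 2.
The sets B, F are pairwise disjoint, so any hitting set needs a separate element for each — at least 2. Hence 2 is optimal.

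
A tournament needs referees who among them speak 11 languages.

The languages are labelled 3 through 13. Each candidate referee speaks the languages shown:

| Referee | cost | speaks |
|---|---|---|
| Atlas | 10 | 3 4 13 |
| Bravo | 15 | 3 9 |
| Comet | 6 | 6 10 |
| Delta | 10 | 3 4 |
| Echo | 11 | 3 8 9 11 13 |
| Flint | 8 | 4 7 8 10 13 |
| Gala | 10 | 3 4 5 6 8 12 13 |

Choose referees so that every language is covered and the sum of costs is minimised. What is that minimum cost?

29

Echo, Flint, Gala together cover every language (Echo ∪ Flint ∪ Gala = {3, 4, 5, 6, 7, 8, 9, 10, 11, 12, 13}); total cost 11 + 8 + 10 = 29.
No covering selection has total cost below 29.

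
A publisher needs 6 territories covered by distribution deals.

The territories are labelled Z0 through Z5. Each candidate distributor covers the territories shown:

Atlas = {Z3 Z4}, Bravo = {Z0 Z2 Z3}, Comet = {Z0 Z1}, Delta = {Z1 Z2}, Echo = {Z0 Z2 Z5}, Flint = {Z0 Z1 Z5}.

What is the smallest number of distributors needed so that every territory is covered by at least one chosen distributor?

Atlas and Delta and Echo together: Atlas ∪ Delta ∪ Echo = {Z0, Z1, Z2, Z3, Z4, Z5} — every territory is covered.
Only Atlas contains Z4, so Atlas is forced; the remaining 4 territories need at least 2 more distributors (each remaining distributor adds at most 3) — so at least 3 distributors are needed, and 3 is optimal.

3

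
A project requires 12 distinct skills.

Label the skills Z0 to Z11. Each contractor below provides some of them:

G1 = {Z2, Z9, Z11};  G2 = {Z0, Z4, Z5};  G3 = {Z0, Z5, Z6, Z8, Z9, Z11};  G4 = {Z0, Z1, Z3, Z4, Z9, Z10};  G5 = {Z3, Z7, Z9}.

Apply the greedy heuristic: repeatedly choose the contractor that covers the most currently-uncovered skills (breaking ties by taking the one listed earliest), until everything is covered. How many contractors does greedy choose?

Greedy: pick G3 (covers 6 new) → pick G4 (covers 4 new) → pick G1 (covers 1 new) → pick G5 (covers 1 new). Total picks: 4.

4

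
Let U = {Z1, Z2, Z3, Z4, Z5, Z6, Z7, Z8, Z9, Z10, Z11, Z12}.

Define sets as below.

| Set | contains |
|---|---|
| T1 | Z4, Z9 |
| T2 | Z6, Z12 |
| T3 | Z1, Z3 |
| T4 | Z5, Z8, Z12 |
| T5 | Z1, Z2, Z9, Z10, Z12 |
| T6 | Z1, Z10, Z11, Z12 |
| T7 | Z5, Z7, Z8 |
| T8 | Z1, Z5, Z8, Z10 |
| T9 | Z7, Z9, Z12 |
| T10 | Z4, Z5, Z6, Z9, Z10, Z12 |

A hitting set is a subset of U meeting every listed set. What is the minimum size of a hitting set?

Take H = {Z3, Z4, Z8, Z12}. Each listed set contains at least one of these, so H is a hitting set of size 4.
The sets T1, T2, T3, T7 are pairwise disjoint, so any hitting set needs a separate element for each — at least 4. Hence 4 is optimal.

4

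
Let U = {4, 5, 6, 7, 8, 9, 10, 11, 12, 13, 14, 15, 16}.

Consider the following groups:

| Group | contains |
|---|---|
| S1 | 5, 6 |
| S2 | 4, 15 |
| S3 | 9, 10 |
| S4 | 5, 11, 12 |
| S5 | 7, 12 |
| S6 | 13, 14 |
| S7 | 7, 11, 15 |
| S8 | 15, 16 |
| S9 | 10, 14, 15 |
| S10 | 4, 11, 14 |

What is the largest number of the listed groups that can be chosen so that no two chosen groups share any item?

S1, S2, S3, S5, S6 are pairwise disjoint (S1={5,6}; S2={4,15}; S3={9,10}; S5={7,12}; S6={13,14}).
Every remaining group overlaps one of these, and no 6 of the listed groups are pairwise disjoint, so 5 is the maximum.

5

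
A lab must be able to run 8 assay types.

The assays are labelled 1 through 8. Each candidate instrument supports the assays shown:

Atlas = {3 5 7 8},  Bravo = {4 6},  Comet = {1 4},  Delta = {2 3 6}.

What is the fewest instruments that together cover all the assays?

Take {Atlas, Comet, Delta}. Their union is {1, 2, 3, 4, 5, 6, 7, 8}, which is all 8 assays.
Only Comet contains 1, so Comet is forced; the remaining 6 assays need at least 2 more instruments (each remaining instrument adds at most 4) — so at least 3 instruments are needed, and 3 is optimal.

3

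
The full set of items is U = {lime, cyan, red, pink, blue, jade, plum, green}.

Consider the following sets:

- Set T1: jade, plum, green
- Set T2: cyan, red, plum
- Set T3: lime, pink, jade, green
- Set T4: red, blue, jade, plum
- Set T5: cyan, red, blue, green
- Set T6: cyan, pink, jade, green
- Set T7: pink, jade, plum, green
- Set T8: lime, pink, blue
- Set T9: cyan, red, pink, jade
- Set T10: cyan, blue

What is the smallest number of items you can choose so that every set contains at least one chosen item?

Take H = {lime, cyan, plum}. Each listed set contains at least one of these, so H is a hitting set of size 3.
No choice of 2 items meets every set, so 3 is the minimum.

3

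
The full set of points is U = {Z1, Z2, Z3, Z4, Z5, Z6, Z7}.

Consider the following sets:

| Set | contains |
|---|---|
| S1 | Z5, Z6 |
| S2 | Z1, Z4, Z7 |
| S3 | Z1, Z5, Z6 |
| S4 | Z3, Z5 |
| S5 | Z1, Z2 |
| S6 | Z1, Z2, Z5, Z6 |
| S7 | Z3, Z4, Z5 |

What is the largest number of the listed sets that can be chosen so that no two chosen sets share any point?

2

S1, S5 are pairwise disjoint (S1={Z5,Z6}; S5={Z1,Z2}).
Every remaining set overlaps one of these, and no 3 of the listed sets are pairwise disjoint, so 2 is the maximum.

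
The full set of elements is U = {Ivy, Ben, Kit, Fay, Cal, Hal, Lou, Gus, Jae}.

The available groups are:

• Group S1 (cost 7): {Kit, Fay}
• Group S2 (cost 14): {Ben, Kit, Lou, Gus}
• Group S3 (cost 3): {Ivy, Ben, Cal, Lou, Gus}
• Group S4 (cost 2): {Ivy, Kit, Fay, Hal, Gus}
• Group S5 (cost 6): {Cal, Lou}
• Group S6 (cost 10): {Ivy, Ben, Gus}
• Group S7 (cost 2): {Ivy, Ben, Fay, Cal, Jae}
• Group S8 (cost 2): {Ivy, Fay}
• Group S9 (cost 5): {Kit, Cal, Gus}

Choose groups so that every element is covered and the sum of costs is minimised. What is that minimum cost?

S3, S4, S7 together cover every element (S3 ∪ S4 ∪ S7 = {Ivy, Ben, Kit, Fay, Cal, Hal, Lou, Gus, Jae}); total cost 3 + 2 + 2 = 7.
No covering selection has total cost below 7.

7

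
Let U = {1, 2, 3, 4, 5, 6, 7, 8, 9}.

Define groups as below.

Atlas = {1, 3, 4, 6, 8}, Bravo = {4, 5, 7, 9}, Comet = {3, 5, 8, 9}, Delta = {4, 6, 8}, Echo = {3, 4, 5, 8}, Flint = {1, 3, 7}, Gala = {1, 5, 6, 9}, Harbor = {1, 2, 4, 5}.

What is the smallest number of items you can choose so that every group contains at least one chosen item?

H = {1, 4, 5} meets every group (each contains at least one member of H), and |H| = 3.
No choice of 2 items meets every group, so 3 is the minimum.

3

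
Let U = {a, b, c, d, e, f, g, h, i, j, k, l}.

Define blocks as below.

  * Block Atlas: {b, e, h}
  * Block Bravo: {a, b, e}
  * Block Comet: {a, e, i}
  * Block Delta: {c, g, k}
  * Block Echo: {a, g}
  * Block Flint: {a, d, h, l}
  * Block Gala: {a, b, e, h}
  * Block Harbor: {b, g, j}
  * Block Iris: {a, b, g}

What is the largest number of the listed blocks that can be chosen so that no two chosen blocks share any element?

2

Delta, Gala are pairwise disjoint (Delta={c,g,k}; Gala={a,b,e,h}).
Every remaining block overlaps one of these, and no 3 of the listed blocks are pairwise disjoint, so 2 is the maximum.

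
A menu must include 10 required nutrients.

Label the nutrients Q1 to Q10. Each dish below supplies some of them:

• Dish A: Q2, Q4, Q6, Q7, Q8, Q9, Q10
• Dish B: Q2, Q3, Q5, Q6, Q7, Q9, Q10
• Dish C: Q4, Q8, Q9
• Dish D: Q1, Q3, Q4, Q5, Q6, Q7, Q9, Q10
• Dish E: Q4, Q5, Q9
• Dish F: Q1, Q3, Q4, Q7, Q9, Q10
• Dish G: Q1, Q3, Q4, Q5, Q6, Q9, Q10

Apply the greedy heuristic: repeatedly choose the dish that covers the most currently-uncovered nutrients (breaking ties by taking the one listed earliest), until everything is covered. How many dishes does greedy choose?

2

Greedy: pick D (covers 8 new) → pick A (covers 2 new). Total picks: 2.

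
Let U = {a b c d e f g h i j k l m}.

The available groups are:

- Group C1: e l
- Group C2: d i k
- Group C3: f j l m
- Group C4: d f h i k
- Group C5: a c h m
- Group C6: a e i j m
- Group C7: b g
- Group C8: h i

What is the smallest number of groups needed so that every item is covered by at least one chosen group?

5

C2 and C3 and C5 and C6 and C7 together: C2 ∪ C3 ∪ C5 ∪ C6 ∪ C7 = {a, b, c, d, e, f, g, h, i, j, k, l, m} — every item is covered.
No 4 of the 8 groups cover everything (all 70 combinations miss at least one item), so 5 is optimal.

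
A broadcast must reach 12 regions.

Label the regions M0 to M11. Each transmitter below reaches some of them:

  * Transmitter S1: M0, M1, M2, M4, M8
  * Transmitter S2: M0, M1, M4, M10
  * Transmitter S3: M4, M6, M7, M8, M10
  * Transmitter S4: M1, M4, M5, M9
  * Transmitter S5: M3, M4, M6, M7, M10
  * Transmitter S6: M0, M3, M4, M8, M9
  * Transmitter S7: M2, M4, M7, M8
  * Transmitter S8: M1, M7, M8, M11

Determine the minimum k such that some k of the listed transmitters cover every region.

Take {S1, S4, S5, S8}. Their union is {M0, M1, M2, M3, M4, M5, M6, M7, M8, M9, M10, M11}, which is all 12 regions.
No 3 of the 8 transmitters cover everything (all 56 combinations miss at least one region), so 4 is optimal.

4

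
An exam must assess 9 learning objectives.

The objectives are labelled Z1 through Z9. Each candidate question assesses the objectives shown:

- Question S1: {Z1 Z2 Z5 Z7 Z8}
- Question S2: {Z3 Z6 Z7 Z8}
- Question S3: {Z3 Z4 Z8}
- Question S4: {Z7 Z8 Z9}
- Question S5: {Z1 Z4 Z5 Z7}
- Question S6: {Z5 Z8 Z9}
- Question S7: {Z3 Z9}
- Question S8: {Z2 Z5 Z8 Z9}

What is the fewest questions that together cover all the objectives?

Take {S2, S5, S8}. Their union is {Z1, Z2, Z3, Z4, Z5, Z6, Z7, Z8, Z9}, which is all 9 objectives.
Only S2 contains Z6, so S2 is forced; the remaining 5 objectives need at least 2 more questions (each remaining question adds at most 3) — so at least 3 questions are needed, and 3 is optimal.

3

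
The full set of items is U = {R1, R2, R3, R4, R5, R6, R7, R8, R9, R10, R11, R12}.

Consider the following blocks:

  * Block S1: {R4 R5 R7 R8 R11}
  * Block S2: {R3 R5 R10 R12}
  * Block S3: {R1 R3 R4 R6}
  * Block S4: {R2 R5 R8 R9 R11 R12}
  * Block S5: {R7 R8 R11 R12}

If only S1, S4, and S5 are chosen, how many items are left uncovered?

Union of S1, S4, S5 = {R2, R4, R5, R7, R8, R9, R11, R12}.
Not covered: R1, R3, R6, R10 — 4 items.

4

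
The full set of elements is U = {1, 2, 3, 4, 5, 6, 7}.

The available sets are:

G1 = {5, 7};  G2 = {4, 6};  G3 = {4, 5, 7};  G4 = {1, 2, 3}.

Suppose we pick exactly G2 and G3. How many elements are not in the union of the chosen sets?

3

Union of G2, G3 = {4, 5, 6, 7}.
Not covered: 1, 2, 3 — 3 elements.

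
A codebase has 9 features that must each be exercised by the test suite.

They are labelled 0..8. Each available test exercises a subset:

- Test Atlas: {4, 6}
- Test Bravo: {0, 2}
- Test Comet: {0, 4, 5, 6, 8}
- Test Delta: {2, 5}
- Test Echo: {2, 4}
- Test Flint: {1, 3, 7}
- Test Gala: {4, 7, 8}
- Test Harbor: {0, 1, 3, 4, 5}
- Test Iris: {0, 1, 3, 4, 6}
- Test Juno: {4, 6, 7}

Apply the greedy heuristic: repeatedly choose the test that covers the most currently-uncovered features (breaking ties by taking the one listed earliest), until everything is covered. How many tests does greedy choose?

Greedy: pick Comet (covers 5 new) → pick Flint (covers 3 new) → pick Bravo (covers 1 new). Total picks: 3.

3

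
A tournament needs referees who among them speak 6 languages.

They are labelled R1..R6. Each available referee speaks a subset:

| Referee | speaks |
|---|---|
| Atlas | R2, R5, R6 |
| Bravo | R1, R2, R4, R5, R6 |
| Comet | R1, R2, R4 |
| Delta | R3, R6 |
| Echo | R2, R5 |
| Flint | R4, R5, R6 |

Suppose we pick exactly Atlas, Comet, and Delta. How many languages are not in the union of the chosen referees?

Union of Atlas, Comet, Delta = {R1, R2, R3, R4, R5, R6} — that's every language, so 0 are uncovered.

0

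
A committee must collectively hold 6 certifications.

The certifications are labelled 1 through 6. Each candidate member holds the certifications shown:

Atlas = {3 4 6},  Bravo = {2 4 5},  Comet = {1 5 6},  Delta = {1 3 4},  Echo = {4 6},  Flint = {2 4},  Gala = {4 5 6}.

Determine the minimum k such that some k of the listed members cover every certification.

Delta and Flint and Gala together: Delta ∪ Flint ∪ Gala = {1, 2, 3, 4, 5, 6} — every certification is covered.
No 2 of the 7 members cover everything (all 21 combinations miss at least one certification), so 3 is optimal.

3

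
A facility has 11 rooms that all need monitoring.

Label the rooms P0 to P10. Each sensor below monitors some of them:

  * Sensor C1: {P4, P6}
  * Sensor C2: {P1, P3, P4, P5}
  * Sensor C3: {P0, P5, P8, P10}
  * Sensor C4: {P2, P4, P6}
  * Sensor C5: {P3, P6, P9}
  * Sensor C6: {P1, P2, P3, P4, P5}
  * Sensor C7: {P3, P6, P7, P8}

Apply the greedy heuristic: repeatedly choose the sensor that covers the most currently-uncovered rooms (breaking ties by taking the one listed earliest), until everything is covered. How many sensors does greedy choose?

4

Greedy: pick C6 (covers 5 new) → pick C3 (covers 3 new) → pick C5 (covers 2 new) → pick C7 (covers 1 new). Total picks: 4.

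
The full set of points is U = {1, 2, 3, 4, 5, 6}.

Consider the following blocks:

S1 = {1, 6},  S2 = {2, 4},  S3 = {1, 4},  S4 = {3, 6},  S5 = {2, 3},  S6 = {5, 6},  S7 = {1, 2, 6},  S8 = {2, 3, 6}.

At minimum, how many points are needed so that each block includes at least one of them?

3

Take H = {3, 4, 6}. Each listed block contains at least one of these, so H is a hitting set of size 3.
The blocks S3, S5, S6 are pairwise disjoint, so any hitting set needs a separate point for each — at least 3. Hence 3 is optimal.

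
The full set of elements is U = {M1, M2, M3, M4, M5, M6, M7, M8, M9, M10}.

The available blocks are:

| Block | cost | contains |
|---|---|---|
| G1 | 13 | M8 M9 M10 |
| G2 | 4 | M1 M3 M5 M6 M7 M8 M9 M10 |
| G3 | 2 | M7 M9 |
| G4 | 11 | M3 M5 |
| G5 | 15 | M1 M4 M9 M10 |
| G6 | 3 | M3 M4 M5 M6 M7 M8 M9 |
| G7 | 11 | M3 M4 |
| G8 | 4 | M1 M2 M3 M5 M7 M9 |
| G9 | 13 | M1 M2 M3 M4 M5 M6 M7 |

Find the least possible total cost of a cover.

G2, G6, G8 together cover every element (G2 ∪ G6 ∪ G8 = {M1, M2, M3, M4, M5, M6, M7, M8, M9, M10}); total cost 4 + 3 + 4 = 11.
No covering selection has total cost below 11.

11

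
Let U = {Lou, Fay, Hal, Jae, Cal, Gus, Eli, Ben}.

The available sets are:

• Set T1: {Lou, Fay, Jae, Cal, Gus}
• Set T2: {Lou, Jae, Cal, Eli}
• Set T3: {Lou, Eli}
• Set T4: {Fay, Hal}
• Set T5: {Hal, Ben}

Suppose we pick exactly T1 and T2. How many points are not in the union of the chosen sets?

2

Union of T1, T2 = {Lou, Fay, Jae, Cal, Gus, Eli}.
Not covered: Hal, Ben — 2 points.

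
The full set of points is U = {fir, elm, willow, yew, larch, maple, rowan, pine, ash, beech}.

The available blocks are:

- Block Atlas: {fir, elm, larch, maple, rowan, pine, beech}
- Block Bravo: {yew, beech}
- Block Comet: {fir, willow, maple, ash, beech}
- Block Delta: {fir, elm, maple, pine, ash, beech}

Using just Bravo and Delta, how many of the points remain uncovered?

3

Union of Bravo, Delta = {fir, elm, yew, maple, pine, ash, beech}.
Not covered: willow, larch, rowan — 3 points.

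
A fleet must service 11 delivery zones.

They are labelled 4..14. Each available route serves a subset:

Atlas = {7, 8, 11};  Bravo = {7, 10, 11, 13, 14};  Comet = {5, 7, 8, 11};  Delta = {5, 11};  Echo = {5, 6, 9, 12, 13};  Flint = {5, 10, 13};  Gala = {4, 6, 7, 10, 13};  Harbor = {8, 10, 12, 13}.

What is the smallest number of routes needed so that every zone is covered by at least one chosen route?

Bravo and Echo and Gala and Harbor together: Bravo ∪ Echo ∪ Gala ∪ Harbor = {4, 5, 6, 7, 8, 9, 10, 11, 12, 13, 14} — every zone is covered.
No 3 of the 8 routes cover everything (all 56 combinations miss at least one zone), so 4 is optimal.

4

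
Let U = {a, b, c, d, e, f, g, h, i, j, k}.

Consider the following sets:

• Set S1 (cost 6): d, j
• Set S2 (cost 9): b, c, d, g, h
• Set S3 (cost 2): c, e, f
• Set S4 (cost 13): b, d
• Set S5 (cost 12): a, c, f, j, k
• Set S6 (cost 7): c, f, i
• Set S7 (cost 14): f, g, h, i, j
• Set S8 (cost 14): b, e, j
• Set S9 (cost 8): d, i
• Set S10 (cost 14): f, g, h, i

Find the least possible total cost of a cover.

30

S2, S3, S5, S6 together cover every item (S2 ∪ S3 ∪ S5 ∪ S6 = {a, b, c, d, e, f, g, h, i, j, k}); total cost 9 + 2 + 12 + 7 = 30.
No covering selection has total cost below 30.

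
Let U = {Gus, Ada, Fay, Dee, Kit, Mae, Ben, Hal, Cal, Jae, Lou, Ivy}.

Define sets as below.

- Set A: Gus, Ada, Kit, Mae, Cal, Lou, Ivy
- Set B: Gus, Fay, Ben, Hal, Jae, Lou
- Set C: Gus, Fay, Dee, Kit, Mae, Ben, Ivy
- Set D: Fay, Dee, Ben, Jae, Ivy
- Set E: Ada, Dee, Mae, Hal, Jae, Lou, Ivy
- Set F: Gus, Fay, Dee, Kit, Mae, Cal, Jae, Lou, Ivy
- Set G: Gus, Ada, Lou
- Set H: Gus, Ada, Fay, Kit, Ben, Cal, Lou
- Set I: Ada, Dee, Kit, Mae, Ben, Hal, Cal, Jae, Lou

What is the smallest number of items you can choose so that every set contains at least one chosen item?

T = {Gus, Jae} meets every set (each contains at least one member of T), and |T| = 2.
The sets D, G are pairwise disjoint, so any hitting set needs a separate item for each — at least 2. Hence 2 is optimal.

2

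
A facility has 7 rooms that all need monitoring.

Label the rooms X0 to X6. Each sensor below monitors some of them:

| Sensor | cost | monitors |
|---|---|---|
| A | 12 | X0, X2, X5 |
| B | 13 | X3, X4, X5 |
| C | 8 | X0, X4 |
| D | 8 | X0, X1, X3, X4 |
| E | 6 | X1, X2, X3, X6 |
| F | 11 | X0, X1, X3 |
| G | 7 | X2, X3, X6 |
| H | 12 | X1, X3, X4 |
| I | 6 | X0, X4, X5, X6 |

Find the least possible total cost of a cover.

E, I together cover every room (E ∪ I = {X0, X1, X2, X3, X4, X5, X6}); total cost 6 + 6 = 12.
No covering selection has total cost below 12.

12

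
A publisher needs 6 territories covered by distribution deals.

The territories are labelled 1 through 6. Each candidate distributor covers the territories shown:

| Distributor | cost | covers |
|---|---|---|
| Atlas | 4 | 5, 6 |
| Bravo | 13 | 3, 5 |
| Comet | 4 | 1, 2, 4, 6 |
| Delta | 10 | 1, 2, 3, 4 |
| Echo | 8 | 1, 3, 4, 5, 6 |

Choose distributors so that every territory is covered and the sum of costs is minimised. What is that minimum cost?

12

Comet, Echo together cover every territory (Comet ∪ Echo = {1, 2, 3, 4, 5, 6}); total cost 4 + 8 = 12.
The greedy pick Comet, Atlas, Echo costs 16; no covering selection beats 12.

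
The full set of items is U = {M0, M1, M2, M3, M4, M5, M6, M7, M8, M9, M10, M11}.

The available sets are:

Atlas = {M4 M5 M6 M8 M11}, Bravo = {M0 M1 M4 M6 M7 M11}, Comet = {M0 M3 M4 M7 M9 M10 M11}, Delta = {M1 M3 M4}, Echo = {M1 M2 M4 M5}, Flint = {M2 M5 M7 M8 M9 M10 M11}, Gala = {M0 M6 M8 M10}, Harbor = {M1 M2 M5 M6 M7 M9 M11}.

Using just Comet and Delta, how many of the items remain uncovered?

Union of Comet, Delta = {M0, M1, M3, M4, M7, M9, M10, M11}.
Not covered: M2, M5, M6, M8 — 4 items.

4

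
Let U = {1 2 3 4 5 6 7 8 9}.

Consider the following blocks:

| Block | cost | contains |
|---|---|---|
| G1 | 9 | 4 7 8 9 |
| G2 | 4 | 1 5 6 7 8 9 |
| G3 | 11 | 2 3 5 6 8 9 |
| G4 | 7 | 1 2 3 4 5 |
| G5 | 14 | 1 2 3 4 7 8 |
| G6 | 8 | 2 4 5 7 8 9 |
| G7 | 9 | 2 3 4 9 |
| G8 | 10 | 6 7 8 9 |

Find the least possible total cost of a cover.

G2, G4 together cover every item (G2 ∪ G4 = {1, 2, 3, 4, 5, 6, 7, 8, 9}); total cost 4 + 7 = 11.
No covering selection has total cost below 11.

11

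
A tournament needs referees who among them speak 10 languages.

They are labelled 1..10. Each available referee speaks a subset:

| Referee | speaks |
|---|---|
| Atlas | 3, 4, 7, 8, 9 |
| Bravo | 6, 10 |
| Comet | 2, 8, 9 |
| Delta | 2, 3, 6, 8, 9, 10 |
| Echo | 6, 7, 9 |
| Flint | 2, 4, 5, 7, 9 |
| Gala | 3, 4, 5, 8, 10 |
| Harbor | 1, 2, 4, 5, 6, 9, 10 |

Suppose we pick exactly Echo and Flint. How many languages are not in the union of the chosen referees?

Union of Echo, Flint = {2, 4, 5, 6, 7, 9}.
Not covered: 1, 3, 8, 10 — 4 languages.

4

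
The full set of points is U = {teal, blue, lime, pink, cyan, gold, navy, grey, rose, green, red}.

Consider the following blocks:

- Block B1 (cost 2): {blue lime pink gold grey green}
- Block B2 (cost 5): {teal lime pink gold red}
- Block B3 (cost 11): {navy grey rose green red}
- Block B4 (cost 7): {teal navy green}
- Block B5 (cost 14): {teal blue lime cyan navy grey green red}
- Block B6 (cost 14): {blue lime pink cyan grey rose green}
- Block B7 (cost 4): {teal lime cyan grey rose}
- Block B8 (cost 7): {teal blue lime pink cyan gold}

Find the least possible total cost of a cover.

B1, B3, B7 together cover every point (B1 ∪ B3 ∪ B7 = {teal, blue, lime, pink, cyan, gold, navy, grey, rose, green, red}); total cost 2 + 11 + 4 = 17.
The greedy pick B1, B7, B2, B4 costs 18; no covering selection beats 17.

17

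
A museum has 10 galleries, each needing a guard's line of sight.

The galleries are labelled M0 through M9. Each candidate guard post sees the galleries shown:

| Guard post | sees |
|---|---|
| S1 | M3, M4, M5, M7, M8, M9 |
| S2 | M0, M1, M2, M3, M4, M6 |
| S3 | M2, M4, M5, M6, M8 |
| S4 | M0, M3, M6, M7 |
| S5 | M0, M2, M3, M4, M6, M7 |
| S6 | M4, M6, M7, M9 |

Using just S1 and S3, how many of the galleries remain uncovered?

Union of S1, S3 = {M2, M3, M4, M5, M6, M7, M8, M9}.
Not covered: M0, M1 — 2 galleries.

2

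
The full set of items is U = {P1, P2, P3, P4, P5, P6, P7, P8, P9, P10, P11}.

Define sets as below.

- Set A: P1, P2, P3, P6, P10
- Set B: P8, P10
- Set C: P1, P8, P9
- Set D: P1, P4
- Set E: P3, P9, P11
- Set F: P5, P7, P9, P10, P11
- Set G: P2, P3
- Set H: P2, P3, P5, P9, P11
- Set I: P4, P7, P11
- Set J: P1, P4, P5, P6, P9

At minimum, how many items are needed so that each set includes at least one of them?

4

The 4 items {P1, P2, P10, P11} hit every set.
No choice of 3 items meets every set, so 4 is the minimum.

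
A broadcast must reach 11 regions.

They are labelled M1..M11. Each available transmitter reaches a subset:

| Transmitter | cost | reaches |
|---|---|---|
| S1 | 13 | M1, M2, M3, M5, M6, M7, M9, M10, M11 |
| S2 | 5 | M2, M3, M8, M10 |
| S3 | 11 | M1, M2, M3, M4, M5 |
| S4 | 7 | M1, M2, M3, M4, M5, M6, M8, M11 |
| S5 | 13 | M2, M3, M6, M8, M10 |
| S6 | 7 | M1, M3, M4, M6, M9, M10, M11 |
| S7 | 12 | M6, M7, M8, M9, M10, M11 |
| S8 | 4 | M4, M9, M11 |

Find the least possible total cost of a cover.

19

S4, S7 together cover every region (S4 ∪ S7 = {M1, M2, M3, M4, M5, M6, M7, M8, M9, M10, M11}); total cost 7 + 12 = 19.
The greedy pick S4, S6, S7 costs 26; no covering selection beats 19.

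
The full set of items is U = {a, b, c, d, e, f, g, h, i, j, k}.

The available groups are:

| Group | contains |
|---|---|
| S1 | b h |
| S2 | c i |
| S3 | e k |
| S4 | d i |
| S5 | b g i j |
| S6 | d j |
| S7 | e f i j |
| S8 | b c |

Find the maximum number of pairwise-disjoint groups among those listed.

S1, S2, S3, S6 are pairwise disjoint (S1={b,h}; S2={c,i}; S3={e,k}; S6={d,j}).
Every remaining group overlaps one of these, and no 5 of the listed groups are pairwise disjoint, so 4 is the maximum.

4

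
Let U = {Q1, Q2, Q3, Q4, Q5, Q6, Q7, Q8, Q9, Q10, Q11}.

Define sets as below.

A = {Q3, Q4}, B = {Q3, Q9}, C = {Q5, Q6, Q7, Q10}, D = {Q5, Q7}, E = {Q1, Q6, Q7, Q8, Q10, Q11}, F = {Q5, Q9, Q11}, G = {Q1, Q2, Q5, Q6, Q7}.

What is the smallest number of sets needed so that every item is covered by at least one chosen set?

4

A, E, F, and G cover everything between them: the union {Q1, Q2, Q3, Q4, Q5, Q6, Q7, Q8, Q9, Q10, Q11} is all of U.
Only E contains Q8, so E is forced; the remaining 5 items need at least 3 more sets (each remaining set adds at most 2) — so at least 4 sets are needed, and 4 is optimal.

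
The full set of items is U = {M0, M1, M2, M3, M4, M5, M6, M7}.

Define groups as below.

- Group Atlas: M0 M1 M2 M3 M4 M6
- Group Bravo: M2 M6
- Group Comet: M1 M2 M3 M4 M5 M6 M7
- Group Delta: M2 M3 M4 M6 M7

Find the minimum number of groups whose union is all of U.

Take {Atlas, Comet}. Their union is {M0, M1, M2, M3, M4, M5, M6, M7}, which is all 8 items.
No single group has all 8 items (the largest, Comet, has 7), so 2 is optimal.

2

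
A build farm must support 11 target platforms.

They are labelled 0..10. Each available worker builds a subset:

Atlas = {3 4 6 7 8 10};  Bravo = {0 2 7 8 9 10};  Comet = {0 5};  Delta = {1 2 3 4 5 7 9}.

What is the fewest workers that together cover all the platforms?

3

Take {Atlas, Bravo, Delta}. Their union is {0, 1, 2, 3, 4, 5, 6, 7, 8, 9, 10}, which is all 11 platforms.
Only Delta contains 1, so Delta is forced; the remaining 4 platforms need at least 2 more workers (each remaining worker adds at most 3) — so at least 3 workers are needed, and 3 is optimal.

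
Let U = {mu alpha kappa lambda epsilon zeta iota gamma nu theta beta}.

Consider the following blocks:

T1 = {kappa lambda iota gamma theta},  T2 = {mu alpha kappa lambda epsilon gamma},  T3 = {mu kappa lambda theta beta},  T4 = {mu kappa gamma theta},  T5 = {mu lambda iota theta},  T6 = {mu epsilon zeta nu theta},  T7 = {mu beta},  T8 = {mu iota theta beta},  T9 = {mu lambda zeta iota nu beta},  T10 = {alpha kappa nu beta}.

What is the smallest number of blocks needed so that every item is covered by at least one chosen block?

T2 and T8 and T9 together: T2 ∪ T8 ∪ T9 = {mu, alpha, kappa, lambda, epsilon, zeta, iota, gamma, nu, theta, beta} — every item is covered.
No 2 of the 10 blocks cover everything (all 45 combinations miss at least one item), so 3 is optimal.

3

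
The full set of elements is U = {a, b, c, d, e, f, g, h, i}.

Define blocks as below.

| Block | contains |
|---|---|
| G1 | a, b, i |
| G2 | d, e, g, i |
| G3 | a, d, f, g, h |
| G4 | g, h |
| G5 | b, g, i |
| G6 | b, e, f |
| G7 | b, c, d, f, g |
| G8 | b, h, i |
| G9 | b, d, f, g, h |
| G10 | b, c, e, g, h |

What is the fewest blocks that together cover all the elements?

3

Take {G2, G3, G7}. Their union is {a, b, c, d, e, f, g, h, i}, which is all 9 elements.
No 2 of the 10 blocks cover everything (all 45 combinations miss at least one element), so 3 is optimal.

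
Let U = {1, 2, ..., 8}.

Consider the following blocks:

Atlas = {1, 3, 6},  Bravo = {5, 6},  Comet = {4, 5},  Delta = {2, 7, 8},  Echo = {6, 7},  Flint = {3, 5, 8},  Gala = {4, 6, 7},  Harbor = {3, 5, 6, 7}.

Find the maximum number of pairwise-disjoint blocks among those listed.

3

Atlas, Comet, Delta are pairwise disjoint (Atlas={1,3,6}; Comet={4,5}; Delta={2,7,8}).
Every remaining block overlaps one of these, and no 4 of the listed blocks are pairwise disjoint, so 3 is the maximum.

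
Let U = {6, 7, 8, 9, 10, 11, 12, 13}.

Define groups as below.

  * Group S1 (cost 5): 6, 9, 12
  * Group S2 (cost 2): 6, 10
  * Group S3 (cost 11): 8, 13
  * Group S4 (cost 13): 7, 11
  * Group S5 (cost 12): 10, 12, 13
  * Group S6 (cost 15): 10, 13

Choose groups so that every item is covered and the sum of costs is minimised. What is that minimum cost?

S1, S2, S3, S4 together cover every item (S1 ∪ S2 ∪ S3 ∪ S4 = {6, 7, 8, 9, 10, 11, 12, 13}); total cost 5 + 2 + 11 + 13 = 31.
No covering selection has total cost below 31.

31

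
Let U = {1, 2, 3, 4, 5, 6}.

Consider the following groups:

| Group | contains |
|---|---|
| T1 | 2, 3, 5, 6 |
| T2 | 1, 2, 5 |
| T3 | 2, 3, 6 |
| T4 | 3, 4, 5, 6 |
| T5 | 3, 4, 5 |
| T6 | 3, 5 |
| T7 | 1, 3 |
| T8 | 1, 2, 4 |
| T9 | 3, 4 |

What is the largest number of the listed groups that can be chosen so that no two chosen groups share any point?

T6, T8 are pairwise disjoint (T6={3,5}; T8={1,2,4}).
Every remaining group overlaps one of these, and no 3 of the listed groups are pairwise disjoint, so 2 is the maximum.

2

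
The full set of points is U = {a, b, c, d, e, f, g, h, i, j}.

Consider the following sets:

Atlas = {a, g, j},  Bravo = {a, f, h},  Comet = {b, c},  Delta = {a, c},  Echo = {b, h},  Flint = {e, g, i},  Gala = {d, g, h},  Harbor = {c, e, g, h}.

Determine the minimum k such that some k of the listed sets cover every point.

5

Take {Atlas, Bravo, Comet, Flint, Gala}. Their union is {a, b, c, d, e, f, g, h, i, j}, which is all 10 points.
Only Gala contains d, so Gala is forced; the remaining 7 points need at least 4 more sets (each remaining set adds at most 2) — so at least 5 sets are needed, and 5 is optimal.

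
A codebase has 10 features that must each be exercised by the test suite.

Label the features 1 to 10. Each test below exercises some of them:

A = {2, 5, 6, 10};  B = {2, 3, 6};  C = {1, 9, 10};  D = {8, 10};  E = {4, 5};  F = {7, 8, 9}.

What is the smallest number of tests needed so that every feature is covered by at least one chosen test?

4

Take {B, C, E, F}. Their union is {1, 2, 3, 4, 5, 6, 7, 8, 9, 10}, which is all 10 features.
Only C contains 1, so C is forced; the remaining 7 features need at least 3 more tests (each remaining test adds at most 3) — so at least 4 tests are needed, and 4 is optimal.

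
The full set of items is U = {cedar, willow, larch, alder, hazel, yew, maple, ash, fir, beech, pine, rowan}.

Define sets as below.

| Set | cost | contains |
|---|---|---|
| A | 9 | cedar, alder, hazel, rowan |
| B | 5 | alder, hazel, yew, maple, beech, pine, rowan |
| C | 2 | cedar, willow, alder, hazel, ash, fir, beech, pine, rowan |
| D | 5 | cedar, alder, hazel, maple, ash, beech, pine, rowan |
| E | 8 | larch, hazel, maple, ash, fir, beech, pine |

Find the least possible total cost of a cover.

B, C, E together cover every item (B ∪ C ∪ E = {cedar, willow, larch, alder, hazel, yew, maple, ash, fir, beech, pine, rowan}); total cost 5 + 2 + 8 = 15.
No covering selection has total cost below 15.

15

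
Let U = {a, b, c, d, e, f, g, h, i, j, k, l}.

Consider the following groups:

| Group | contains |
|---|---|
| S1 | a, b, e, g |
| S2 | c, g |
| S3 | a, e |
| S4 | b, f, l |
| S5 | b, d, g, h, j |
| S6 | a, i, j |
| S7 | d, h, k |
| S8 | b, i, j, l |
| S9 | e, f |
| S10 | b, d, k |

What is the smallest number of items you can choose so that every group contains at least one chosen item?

Take T = {a, b, d, f, g}. Each listed group contains at least one of these, so T is a hitting set of size 5.
No choice of 4 items meets every group, so 5 is the minimum.

5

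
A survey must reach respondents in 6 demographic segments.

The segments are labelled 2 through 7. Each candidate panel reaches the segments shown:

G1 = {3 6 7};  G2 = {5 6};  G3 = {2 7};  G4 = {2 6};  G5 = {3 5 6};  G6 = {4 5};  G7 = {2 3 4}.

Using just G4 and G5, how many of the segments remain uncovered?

2

Union of G4, G5 = {2, 3, 5, 6}.
Not covered: 4, 7 — 2 segments.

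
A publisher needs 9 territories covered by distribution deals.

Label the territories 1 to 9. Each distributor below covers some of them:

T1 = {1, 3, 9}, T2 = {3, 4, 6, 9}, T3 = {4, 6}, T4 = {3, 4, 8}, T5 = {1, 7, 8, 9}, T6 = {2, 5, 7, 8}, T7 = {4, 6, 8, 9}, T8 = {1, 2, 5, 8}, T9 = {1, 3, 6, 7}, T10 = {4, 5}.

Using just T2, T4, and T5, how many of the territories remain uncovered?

2

Union of T2, T4, T5 = {1, 3, 4, 6, 7, 8, 9}.
Not covered: 2, 5 — 2 territories.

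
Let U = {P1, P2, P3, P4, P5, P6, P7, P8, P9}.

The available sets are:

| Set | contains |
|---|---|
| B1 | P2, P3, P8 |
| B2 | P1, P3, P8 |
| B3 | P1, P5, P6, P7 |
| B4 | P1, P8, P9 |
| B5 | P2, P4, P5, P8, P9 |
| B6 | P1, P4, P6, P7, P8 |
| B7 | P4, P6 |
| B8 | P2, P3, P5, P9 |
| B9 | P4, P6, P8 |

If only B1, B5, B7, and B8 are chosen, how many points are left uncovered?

2

Union of B1, B5, B7, B8 = {P2, P3, P4, P5, P6, P8, P9}.
Not covered: P1, P7 — 2 points.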